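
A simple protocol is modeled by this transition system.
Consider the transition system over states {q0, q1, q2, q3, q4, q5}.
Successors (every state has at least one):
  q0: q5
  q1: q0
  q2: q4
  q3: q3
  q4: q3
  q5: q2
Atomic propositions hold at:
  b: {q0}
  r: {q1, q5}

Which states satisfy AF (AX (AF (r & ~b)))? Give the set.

Sat(~b) = {q1, q2, q3, q4, q5}
Sat(r & ~b) = {q1, q5}
AF (r & ~b): least fixpoint, start Z0 = {q1, q5}, add states with every successor in Z. Z1 = {q0, q1, q5}; fixed.
Sat(AF (r & ~b)) = {q0, q1, q5}
Sat(AX (AF (r & ~b))) = {s : every successor in {q0, q1, q5}} = {q0, q1}
AF (AX (AF (r & ~b))): least fixpoint, start Z0 = {q0, q1}, add states with every successor in Z. Already a fixed point.
Sat(AF (AX (AF (r & ~b)))) = {q0, q1}

{q0, q1}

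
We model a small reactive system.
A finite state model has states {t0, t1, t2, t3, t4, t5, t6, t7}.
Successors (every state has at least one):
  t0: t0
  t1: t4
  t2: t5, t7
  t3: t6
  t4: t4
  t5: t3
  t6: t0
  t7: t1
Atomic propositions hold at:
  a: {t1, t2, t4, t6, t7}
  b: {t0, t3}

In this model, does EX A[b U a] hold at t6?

A[b U a]: least fixpoint, start Z0 = Sat(a) = {t1, t2, t4, t6, t7}, add states in Sat(b) with every successor in Z. Z1 = {t1, t2, t3, t4, t6, t7}; fixed.
Sat(A[b U a]) = {t1, t2, t3, t4, t6, t7}
Sat(EX A[b U a]) = {s : some successor in {t1, t2, t3, t4, t6, t7}} = {t1, t2, t3, t4, t5, t7}
t6 ∉ Sat(EX A[b U a]) = {t1, t2, t3, t4, t5, t7}, so the formula does not hold at t6.

No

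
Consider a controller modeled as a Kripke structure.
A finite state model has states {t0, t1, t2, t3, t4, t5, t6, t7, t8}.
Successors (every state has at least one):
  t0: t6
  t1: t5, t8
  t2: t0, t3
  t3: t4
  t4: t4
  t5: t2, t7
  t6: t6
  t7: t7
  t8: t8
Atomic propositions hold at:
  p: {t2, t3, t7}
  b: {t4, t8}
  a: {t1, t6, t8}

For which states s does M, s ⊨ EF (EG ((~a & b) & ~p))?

Sat(~a) = {t0, t2, t3, t4, t5, t7}
Sat(~a & b) = {t4}
Sat(~p) = {t0, t1, t4, t5, t6, t8}
Sat((~a & b) & ~p) = {t4}
EG ((~a & b) & ~p): greatest fixpoint, start Z0 = {t4}, keep only states in Sat with some successor in Z. Already a fixed point.
Sat(EG ((~a & b) & ~p)) = {t4}
EF (EG ((~a & b) & ~p)): least fixpoint, start Z0 = {t4}, add states with some successor in Z. Z1 = {t3, t4}; Z2 = {t2, t3, t4}; Z3 = {t2, t3, t4, t5}; Z4 = {t1, t2, t3, t4, t5}; fixed.
Sat(EF (EG ((~a & b) & ~p))) = {t1, t2, t3, t4, t5}

{t1, t2, t3, t4, t5}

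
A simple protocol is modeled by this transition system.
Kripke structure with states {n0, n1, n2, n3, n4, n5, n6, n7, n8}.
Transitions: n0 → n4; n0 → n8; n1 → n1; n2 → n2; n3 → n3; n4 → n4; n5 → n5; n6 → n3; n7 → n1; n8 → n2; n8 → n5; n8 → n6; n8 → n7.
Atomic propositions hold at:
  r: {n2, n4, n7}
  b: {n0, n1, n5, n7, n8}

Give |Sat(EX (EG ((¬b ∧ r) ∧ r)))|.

4

Sat(¬b) = {n2, n3, n4, n6}
Sat(¬b ∧ r) = {n2, n4}
Sat((¬b ∧ r) ∧ r) = {n2, n4}
EG ((¬b ∧ r) ∧ r): greatest fixpoint, start Z0 = {n2, n4}, keep only states in Sat with some successor in Z. Already a fixed point.
Sat(EG ((¬b ∧ r) ∧ r)) = {n2, n4}
Sat(EX (EG ((¬b ∧ r) ∧ r))) = {s : some successor in {n2, n4}} = {n0, n2, n4, n8}
|Sat(EX (EG ((¬b ∧ r) ∧ r)))| = |{n0, n2, n4, n8}| = 4.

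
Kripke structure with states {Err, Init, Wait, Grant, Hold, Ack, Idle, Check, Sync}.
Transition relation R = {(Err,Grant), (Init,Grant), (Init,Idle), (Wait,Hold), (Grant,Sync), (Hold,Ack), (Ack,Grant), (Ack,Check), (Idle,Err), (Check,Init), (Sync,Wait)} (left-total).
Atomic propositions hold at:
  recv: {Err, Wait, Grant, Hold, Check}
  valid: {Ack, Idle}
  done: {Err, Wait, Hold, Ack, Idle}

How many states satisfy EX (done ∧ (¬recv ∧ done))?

Sat(¬recv) = {Init, Ack, Idle, Sync}
Sat(¬recv ∧ done) = {Ack, Idle}
Sat(done ∧ (¬recv ∧ done)) = {Ack, Idle}
Sat(EX (done ∧ (¬recv ∧ done))) = {s : some successor in {Ack, Idle}} = {Init, Hold}
|Sat(EX (done ∧ (¬recv ∧ done)))| = |{Init, Hold}| = 2.

2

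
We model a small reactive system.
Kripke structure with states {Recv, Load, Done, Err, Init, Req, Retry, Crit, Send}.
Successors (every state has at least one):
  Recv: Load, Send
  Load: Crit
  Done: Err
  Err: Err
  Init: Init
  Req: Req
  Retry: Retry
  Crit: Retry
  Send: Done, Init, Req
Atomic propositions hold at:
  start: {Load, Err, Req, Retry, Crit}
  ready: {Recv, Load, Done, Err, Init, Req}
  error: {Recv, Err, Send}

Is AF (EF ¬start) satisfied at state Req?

Sat(¬start) = {Recv, Done, Init, Send}
EF ¬start: least fixpoint, start Z0 = {Recv, Done, Init, Send}, add states with some successor in Z. Already a fixed point.
Sat(EF ¬start) = {Recv, Done, Init, Send}
AF (EF ¬start): least fixpoint, start Z0 = {Recv, Done, Init, Send}, add states with every successor in Z. Already a fixed point.
Sat(AF (EF ¬start)) = {Recv, Done, Init, Send}
Req ∉ Sat(AF (EF ¬start)) = {Recv, Done, Init, Send}, so the formula does not hold at Req.

No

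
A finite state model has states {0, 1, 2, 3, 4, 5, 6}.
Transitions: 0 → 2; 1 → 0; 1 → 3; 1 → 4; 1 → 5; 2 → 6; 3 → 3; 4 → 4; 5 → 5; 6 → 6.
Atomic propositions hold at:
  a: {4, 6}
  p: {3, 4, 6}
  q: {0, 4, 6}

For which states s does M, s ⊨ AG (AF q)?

{0, 2, 4, 6}

AF q: least fixpoint, start Z0 = {0, 4, 6}, add states with every successor in Z. Z1 = {0, 2, 4, 6}; fixed.
Sat(AF q) = {0, 2, 4, 6}
AG (AF q): greatest fixpoint, start Z0 = {0, 2, 4, 6}, keep only states in Sat with every successor in Z. Already a fixed point.
Sat(AG (AF q)) = {0, 2, 4, 6}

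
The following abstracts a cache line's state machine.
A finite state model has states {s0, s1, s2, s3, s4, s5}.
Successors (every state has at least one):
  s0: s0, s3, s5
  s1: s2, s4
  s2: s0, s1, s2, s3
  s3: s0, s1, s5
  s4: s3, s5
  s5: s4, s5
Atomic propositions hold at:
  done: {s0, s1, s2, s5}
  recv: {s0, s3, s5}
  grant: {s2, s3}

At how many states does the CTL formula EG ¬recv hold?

Sat(¬recv) = {s1, s2, s4}
EG ¬recv: greatest fixpoint, start Z0 = {s1, s2, s4}, keep only states in Sat with some successor in Z. Z1 = {s1, s2}; fixed.
Sat(EG ¬recv) = {s1, s2}
|Sat(EG ¬recv)| = |{s1, s2}| = 2.

2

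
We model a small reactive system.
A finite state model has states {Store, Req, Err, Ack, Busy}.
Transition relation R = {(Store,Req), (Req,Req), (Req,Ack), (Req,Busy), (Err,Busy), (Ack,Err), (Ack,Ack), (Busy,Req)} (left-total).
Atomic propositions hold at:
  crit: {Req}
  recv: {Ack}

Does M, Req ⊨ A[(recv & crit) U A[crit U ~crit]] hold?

Sat(recv & crit) = ∅
Sat(~crit) = {Store, Err, Ack, Busy}
A[crit U ~crit]: least fixpoint, start Z0 = Sat(~crit) = {Store, Err, Ack, Busy}, add states in Sat(crit) with every successor in Z. Already a fixed point.
Sat(A[crit U ~crit]) = {Store, Err, Ack, Busy}
A[(recv & crit) U A[crit U ~crit]]: least fixpoint, start Z0 = Sat(A[crit U ~crit]) = {Store, Err, Ack, Busy}, add states in Sat(recv & crit) with every successor in Z. Already a fixed point.
Sat(A[(recv & crit) U A[crit U ~crit]]) = {Store, Err, Ack, Busy}
Req ∉ Sat(A[(recv & crit) U A[crit U ~crit]]) = {Store, Err, Ack, Busy}, so the formula does not hold at Req.

No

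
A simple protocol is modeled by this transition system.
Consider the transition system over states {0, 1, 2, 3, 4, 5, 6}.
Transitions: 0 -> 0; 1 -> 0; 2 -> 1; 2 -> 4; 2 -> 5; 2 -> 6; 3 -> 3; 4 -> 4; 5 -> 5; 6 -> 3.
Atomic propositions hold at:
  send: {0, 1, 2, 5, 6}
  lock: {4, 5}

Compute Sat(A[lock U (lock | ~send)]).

{3, 4, 5}

Sat(~send) = {3, 4}
Sat(lock | ~send) = {3, 4, 5}
A[lock U (lock | ~send)]: least fixpoint, start Z0 = Sat((lock | ~send)) = {3, 4, 5}, add states in Sat(lock) with every successor in Z. Already a fixed point.
Sat(A[lock U (lock | ~send)]) = {3, 4, 5}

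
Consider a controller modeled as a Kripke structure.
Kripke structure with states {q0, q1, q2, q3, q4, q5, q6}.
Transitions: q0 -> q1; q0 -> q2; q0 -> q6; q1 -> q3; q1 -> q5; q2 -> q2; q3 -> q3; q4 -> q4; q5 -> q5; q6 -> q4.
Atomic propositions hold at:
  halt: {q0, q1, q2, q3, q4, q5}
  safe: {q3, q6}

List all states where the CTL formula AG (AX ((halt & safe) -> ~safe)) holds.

Sat(halt & safe) = {q3}
Sat(~safe) = {q0, q1, q2, q4, q5}
Sat((halt & safe) -> ~safe) = {q0, q1, q2, q4, q5, q6}
Sat(AX ((halt & safe) -> ~safe)) = {s : every successor in {q0, q1, q2, q4, q5, q6}} = {q0, q2, q4, q5, q6}
AG (AX ((halt & safe) -> ~safe)): greatest fixpoint, start Z0 = {q0, q2, q4, q5, q6}, keep only states in Sat with every successor in Z. Z1 = {q2, q4, q5, q6}; fixed.
Sat(AG (AX ((halt & safe) -> ~safe))) = {q2, q4, q5, q6}

{q2, q4, q5, q6}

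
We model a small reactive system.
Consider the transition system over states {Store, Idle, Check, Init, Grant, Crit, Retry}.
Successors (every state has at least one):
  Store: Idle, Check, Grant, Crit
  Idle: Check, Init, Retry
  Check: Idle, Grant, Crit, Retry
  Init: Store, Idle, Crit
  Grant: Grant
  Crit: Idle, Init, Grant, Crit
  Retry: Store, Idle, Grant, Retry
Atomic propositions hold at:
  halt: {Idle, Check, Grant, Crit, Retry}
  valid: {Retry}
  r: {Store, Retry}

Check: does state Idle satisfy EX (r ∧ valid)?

Yes

Sat(r ∧ valid) = {Retry}
Sat(EX (r ∧ valid)) = {s : some successor in {Retry}} = {Idle, Check, Retry}
Idle ∈ Sat(EX (r ∧ valid)) = {Idle, Check, Retry}, so the formula holds at Idle.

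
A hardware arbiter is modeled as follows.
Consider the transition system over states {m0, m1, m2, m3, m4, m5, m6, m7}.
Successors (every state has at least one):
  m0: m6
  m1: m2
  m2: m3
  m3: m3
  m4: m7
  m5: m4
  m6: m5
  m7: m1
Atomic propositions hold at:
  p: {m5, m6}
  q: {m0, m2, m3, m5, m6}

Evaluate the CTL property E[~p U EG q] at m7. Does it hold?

Sat(~p) = {m0, m1, m2, m3, m4, m7}
EG q: greatest fixpoint, start Z0 = {m0, m2, m3, m5, m6}, keep only states in Sat with some successor in Z. Z1 = {m0, m2, m3, m6}; Z2 = {m0, m2, m3}; Z3 = {m2, m3}; fixed.
Sat(EG q) = {m2, m3}
E[~p U EG q]: least fixpoint, start Z0 = Sat(EG q) = {m2, m3}, add states in Sat(~p) with some successor in Z. Z1 = {m1, m2, m3}; Z2 = {m1, m2, m3, m7}; Z3 = {m1, m2, m3, m4, m7}; fixed.
Sat(E[~p U EG q]) = {m1, m2, m3, m4, m7}
m7 ∈ Sat(E[~p U EG q]) = {m1, m2, m3, m4, m7}, so the formula holds at m7.

Yes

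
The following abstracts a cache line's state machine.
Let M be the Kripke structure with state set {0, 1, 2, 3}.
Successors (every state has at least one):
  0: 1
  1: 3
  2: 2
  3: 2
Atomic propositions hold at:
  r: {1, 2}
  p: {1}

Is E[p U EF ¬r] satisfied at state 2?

No

Sat(¬r) = {0, 3}
EF ¬r: least fixpoint, start Z0 = {0, 3}, add states with some successor in Z. Z1 = {0, 1, 3}; fixed.
Sat(EF ¬r) = {0, 1, 3}
E[p U EF ¬r]: least fixpoint, start Z0 = Sat(EF ¬r) = {0, 1, 3}, add states in Sat(p) with some successor in Z. Already a fixed point.
Sat(E[p U EF ¬r]) = {0, 1, 3}
2 ∉ Sat(E[p U EF ¬r]) = {0, 1, 3}, so the formula does not hold at 2.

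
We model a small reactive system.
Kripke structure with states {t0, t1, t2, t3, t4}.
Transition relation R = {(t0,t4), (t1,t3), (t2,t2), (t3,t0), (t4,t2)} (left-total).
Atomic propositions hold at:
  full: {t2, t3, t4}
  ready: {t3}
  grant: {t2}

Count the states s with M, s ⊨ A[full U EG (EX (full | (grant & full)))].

Sat(grant & full) = {t2}
Sat(full | (grant & full)) = {t2, t3, t4}
Sat(EX (full | (grant & full))) = {s : some successor in {t2, t3, t4}} = {t0, t1, t2, t4}
EG (EX (full | (grant & full))): greatest fixpoint, start Z0 = {t0, t1, t2, t4}, keep only states in Sat with some successor in Z. Z1 = {t0, t2, t4}; fixed.
Sat(EG (EX (full | (grant & full)))) = {t0, t2, t4}
A[full U EG (EX (full | (grant & full)))]: least fixpoint, start Z0 = Sat(EG (EX (full | (grant & full)))) = {t0, t2, t4}, add states in Sat(full) with every successor in Z. Z1 = {t0, t2, t3, t4}; fixed.
Sat(A[full U EG (EX (full | (grant & full)))]) = {t0, t2, t3, t4}
|Sat(A[full U EG (EX (full | (grant & full)))])| = |{t0, t2, t3, t4}| = 4.

4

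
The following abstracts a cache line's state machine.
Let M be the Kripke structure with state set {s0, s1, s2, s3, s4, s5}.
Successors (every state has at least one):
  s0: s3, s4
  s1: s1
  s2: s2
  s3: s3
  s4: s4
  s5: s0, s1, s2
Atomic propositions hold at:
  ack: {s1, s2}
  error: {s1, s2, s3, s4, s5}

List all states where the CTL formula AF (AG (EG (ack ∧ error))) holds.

{s1, s2}

Sat(ack ∧ error) = {s1, s2}
EG (ack ∧ error): greatest fixpoint, start Z0 = {s1, s2}, keep only states in Sat with some successor in Z. Already a fixed point.
Sat(EG (ack ∧ error)) = {s1, s2}
AG (EG (ack ∧ error)): greatest fixpoint, start Z0 = {s1, s2}, keep only states in Sat with every successor in Z. Already a fixed point.
Sat(AG (EG (ack ∧ error))) = {s1, s2}
AF (AG (EG (ack ∧ error))): least fixpoint, start Z0 = {s1, s2}, add states with every successor in Z. Already a fixed point.
Sat(AF (AG (EG (ack ∧ error)))) = {s1, s2}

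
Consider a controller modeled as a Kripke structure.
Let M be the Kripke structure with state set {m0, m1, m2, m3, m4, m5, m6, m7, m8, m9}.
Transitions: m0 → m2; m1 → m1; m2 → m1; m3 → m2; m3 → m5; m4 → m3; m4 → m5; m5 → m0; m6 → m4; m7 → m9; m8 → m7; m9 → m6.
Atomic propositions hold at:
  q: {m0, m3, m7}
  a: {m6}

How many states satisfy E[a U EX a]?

1

Sat(EX a) = {s : some successor in {m6}} = {m9}
E[a U EX a]: least fixpoint, start Z0 = Sat(EX a) = {m9}, add states in Sat(a) with some successor in Z. Already a fixed point.
Sat(E[a U EX a]) = {m9}
|Sat(E[a U EX a])| = |{m9}| = 1.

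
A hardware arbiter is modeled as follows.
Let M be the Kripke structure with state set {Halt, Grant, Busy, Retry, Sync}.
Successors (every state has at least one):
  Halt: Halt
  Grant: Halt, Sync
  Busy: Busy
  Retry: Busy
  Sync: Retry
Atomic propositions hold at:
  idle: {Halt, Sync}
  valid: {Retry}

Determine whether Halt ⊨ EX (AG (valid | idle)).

Sat(valid | idle) = {Halt, Retry, Sync}
AG (valid | idle): greatest fixpoint, start Z0 = {Halt, Retry, Sync}, keep only states in Sat with every successor in Z. Z1 = {Halt, Sync}; Z2 = {Halt}; fixed.
Sat(AG (valid | idle)) = {Halt}
Sat(EX (AG (valid | idle))) = {s : some successor in {Halt}} = {Halt, Grant}
Halt ∈ Sat(EX (AG (valid | idle))) = {Halt, Grant}, so the formula holds at Halt.

Yes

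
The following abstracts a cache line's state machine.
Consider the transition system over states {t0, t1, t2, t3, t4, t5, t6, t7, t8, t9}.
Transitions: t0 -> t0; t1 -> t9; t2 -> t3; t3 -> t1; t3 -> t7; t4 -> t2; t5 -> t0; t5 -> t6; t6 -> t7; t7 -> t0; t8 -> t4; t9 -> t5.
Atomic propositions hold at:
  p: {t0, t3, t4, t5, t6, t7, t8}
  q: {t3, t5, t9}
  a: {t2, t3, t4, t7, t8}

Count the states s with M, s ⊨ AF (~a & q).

Sat(~a) = {t0, t1, t5, t6, t9}
Sat(~a & q) = {t5, t9}
AF (~a & q): least fixpoint, start Z0 = {t5, t9}, add states with every successor in Z. Z1 = {t1, t5, t9}; fixed.
Sat(AF (~a & q)) = {t1, t5, t9}
|Sat(AF (~a & q))| = |{t1, t5, t9}| = 3.

3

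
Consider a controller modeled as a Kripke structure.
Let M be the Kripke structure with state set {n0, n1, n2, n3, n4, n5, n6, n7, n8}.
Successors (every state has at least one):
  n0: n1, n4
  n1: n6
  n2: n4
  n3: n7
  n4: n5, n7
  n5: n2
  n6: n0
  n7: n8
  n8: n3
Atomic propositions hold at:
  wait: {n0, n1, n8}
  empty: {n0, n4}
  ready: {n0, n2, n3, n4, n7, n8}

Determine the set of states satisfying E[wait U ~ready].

Sat(~ready) = {n1, n5, n6}
E[wait U ~ready]: least fixpoint, start Z0 = Sat(~ready) = {n1, n5, n6}, add states in Sat(wait) with some successor in Z. Z1 = {n0, n1, n5, n6}; fixed.
Sat(E[wait U ~ready]) = {n0, n1, n5, n6}

{n0, n1, n5, n6}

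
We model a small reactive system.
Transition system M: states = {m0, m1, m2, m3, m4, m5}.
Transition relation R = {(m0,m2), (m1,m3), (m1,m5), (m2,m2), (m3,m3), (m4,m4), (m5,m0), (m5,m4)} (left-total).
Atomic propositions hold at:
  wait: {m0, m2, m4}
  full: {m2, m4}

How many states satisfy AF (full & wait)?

Sat(full & wait) = {m2, m4}
AF (full & wait): least fixpoint, start Z0 = {m2, m4}, add states with every successor in Z. Z1 = {m0, m2, m4}; Z2 = {m0, m2, m4, m5}; fixed.
Sat(AF (full & wait)) = {m0, m2, m4, m5}
|Sat(AF (full & wait))| = |{m0, m2, m4, m5}| = 4.

4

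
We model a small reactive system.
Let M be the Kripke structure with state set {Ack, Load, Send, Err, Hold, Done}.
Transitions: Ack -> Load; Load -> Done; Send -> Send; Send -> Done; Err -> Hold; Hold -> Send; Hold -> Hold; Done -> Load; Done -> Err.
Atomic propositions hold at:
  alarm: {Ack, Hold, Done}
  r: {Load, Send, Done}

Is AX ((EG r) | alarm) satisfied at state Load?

Yes

EG r: greatest fixpoint, start Z0 = {Load, Send, Done}, keep only states in Sat with some successor in Z. Already a fixed point.
Sat(EG r) = {Load, Send, Done}
Sat((EG r) | alarm) = {Ack, Load, Send, Hold, Done}
Sat(AX ((EG r) | alarm)) = {s : every successor in {Ack, Load, Send, Hold, Done}} = {Ack, Load, Send, Err, Hold}
Load ∈ Sat(AX ((EG r) | alarm)) = {Ack, Load, Send, Err, Hold}, so the formula holds at Load.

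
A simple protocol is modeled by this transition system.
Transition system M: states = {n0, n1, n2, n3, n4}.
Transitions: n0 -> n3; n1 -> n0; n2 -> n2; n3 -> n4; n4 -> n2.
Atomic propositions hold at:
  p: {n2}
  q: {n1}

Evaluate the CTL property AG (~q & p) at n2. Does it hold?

Yes

Sat(~q) = {n0, n2, n3, n4}
Sat(~q & p) = {n2}
AG (~q & p): greatest fixpoint, start Z0 = {n2}, keep only states in Sat with every successor in Z. Already a fixed point.
Sat(AG (~q & p)) = {n2}
n2 ∈ Sat(AG (~q & p)) = {n2}, so the formula holds at n2.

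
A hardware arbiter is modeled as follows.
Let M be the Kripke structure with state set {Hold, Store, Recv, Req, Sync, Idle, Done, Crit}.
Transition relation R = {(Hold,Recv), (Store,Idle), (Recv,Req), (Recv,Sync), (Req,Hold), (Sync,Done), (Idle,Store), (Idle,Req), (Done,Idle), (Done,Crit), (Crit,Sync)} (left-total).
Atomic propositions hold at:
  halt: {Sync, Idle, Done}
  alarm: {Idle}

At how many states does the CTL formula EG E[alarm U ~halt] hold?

5

Sat(~halt) = {Hold, Store, Recv, Req, Crit}
E[alarm U ~halt]: least fixpoint, start Z0 = Sat(~halt) = {Hold, Store, Recv, Req, Crit}, add states in Sat(alarm) with some successor in Z. Z1 = {Hold, Store, Recv, Req, Idle, Crit}; fixed.
Sat(E[alarm U ~halt]) = {Hold, Store, Recv, Req, Idle, Crit}
EG E[alarm U ~halt]: greatest fixpoint, start Z0 = {Hold, Store, Recv, Req, Idle, Crit}, keep only states in Sat with some successor in Z. Z1 = {Hold, Store, Recv, Req, Idle}; fixed.
Sat(EG E[alarm U ~halt]) = {Hold, Store, Recv, Req, Idle}
|Sat(EG E[alarm U ~halt])| = |{Hold, Store, Recv, Req, Idle}| = 5.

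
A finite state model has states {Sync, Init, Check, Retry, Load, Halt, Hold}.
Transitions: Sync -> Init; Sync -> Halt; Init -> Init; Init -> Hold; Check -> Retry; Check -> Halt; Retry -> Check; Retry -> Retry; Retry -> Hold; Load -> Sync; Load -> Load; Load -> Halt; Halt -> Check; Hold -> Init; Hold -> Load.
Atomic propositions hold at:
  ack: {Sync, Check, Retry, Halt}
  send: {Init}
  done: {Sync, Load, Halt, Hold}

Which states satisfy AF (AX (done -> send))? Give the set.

{Halt}

Sat(done -> send) = {Init, Check, Retry}
Sat(AX (done -> send)) = {s : every successor in {Init, Check, Retry}} = {Halt}
AF (AX (done -> send)): least fixpoint, start Z0 = {Halt}, add states with every successor in Z. Already a fixed point.
Sat(AF (AX (done -> send))) = {Halt}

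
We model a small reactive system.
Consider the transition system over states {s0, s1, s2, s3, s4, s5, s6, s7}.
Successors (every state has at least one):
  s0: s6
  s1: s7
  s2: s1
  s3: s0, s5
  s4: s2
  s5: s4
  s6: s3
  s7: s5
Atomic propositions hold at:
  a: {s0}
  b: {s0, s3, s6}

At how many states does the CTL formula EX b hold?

3

Sat(EX b) = {s : some successor in {s0, s3, s6}} = {s0, s3, s6}
|Sat(EX b)| = |{s0, s3, s6}| = 3.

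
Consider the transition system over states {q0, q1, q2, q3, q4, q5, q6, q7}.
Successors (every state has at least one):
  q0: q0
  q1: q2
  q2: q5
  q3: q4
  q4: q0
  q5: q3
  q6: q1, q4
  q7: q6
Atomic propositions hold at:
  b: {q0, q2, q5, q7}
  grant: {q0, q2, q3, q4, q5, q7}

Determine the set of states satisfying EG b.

{q0}

EG b: greatest fixpoint, start Z0 = {q0, q2, q5, q7}, keep only states in Sat with some successor in Z. Z1 = {q0, q2}; Z2 = {q0}; fixed.
Sat(EG b) = {q0}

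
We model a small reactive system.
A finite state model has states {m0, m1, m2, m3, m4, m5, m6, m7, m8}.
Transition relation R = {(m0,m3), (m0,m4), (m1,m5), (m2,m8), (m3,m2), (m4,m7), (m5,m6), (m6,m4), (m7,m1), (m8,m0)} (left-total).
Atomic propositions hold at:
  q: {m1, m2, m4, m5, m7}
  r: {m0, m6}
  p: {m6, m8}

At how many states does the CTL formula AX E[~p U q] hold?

7

Sat(~p) = {m0, m1, m2, m3, m4, m5, m7}
E[~p U q]: least fixpoint, start Z0 = Sat(q) = {m1, m2, m4, m5, m7}, add states in Sat(~p) with some successor in Z. Z1 = {m0, m1, m2, m3, m4, m5, m7}; fixed.
Sat(E[~p U q]) = {m0, m1, m2, m3, m4, m5, m7}
Sat(AX E[~p U q]) = {s : every successor in {m0, m1, m2, m3, m4, m5, m7}} = {m0, m1, m3, m4, m6, m7, m8}
|Sat(AX E[~p U q])| = |{m0, m1, m3, m4, m6, m7, m8}| = 7.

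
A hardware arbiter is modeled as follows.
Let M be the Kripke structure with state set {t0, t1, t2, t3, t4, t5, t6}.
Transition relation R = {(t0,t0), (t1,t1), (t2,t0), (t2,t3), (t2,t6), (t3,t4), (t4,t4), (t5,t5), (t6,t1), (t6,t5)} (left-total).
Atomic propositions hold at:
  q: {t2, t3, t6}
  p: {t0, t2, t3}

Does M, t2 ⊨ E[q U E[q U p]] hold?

E[q U p]: least fixpoint, start Z0 = Sat(p) = {t0, t2, t3}, add states in Sat(q) with some successor in Z. Already a fixed point.
Sat(E[q U p]) = {t0, t2, t3}
E[q U E[q U p]]: least fixpoint, start Z0 = Sat(E[q U p]) = {t0, t2, t3}, add states in Sat(q) with some successor in Z. Already a fixed point.
Sat(E[q U E[q U p]]) = {t0, t2, t3}
t2 ∈ Sat(E[q U E[q U p]]) = {t0, t2, t3}, so the formula holds at t2.

Yes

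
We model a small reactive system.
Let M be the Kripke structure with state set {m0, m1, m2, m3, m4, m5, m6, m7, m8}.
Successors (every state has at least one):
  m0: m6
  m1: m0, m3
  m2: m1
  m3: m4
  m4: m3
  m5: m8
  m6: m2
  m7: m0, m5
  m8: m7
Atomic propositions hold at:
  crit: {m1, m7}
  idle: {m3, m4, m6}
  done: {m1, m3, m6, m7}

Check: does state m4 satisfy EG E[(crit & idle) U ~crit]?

Sat(crit & idle) = ∅
Sat(~crit) = {m0, m2, m3, m4, m5, m6, m8}
E[(crit & idle) U ~crit]: least fixpoint, start Z0 = Sat(~crit) = {m0, m2, m3, m4, m5, m6, m8}, add states in Sat(crit & idle) with some successor in Z. Already a fixed point.
Sat(E[(crit & idle) U ~crit]) = {m0, m2, m3, m4, m5, m6, m8}
EG E[(crit & idle) U ~crit]: greatest fixpoint, start Z0 = {m0, m2, m3, m4, m5, m6, m8}, keep only states in Sat with some successor in Z. Z1 = {m0, m3, m4, m5, m6}; Z2 = {m0, m3, m4}; Z3 = {m3, m4}; fixed.
Sat(EG E[(crit & idle) U ~crit]) = {m3, m4}
m4 ∈ Sat(EG E[(crit & idle) U ~crit]) = {m3, m4}, so the formula holds at m4.

Yes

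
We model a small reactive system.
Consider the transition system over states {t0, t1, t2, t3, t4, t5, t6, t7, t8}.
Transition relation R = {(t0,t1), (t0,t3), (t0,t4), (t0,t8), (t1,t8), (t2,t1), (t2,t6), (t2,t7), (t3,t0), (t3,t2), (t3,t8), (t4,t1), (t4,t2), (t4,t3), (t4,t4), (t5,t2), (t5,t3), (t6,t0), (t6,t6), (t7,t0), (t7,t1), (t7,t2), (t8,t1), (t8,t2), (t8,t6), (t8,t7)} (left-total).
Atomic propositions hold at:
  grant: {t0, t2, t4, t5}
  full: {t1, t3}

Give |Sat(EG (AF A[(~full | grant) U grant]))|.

2

Sat(~full) = {t0, t2, t4, t5, t6, t7, t8}
Sat(~full | grant) = {t0, t2, t4, t5, t6, t7, t8}
A[(~full | grant) U grant]: least fixpoint, start Z0 = Sat(grant) = {t0, t2, t4, t5}, add states in Sat(~full | grant) with every successor in Z. Already a fixed point.
Sat(A[(~full | grant) U grant]) = {t0, t2, t4, t5}
AF A[(~full | grant) U grant]: least fixpoint, start Z0 = {t0, t2, t4, t5}, add states with every successor in Z. Already a fixed point.
Sat(AF A[(~full | grant) U grant]) = {t0, t2, t4, t5}
EG (AF A[(~full | grant) U grant]): greatest fixpoint, start Z0 = {t0, t2, t4, t5}, keep only states in Sat with some successor in Z. Z1 = {t0, t4, t5}; Z2 = {t0, t4}; fixed.
Sat(EG (AF A[(~full | grant) U grant])) = {t0, t4}
|Sat(EG (AF A[(~full | grant) U grant]))| = |{t0, t4}| = 2.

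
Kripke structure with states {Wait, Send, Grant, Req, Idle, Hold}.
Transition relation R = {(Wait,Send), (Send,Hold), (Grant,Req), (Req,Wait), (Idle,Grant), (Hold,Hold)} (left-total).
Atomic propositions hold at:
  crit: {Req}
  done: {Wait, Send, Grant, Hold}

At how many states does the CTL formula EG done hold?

EG done: greatest fixpoint, start Z0 = {Wait, Send, Grant, Hold}, keep only states in Sat with some successor in Z. Z1 = {Wait, Send, Hold}; fixed.
Sat(EG done) = {Wait, Send, Hold}
|Sat(EG done)| = |{Wait, Send, Hold}| = 3.

3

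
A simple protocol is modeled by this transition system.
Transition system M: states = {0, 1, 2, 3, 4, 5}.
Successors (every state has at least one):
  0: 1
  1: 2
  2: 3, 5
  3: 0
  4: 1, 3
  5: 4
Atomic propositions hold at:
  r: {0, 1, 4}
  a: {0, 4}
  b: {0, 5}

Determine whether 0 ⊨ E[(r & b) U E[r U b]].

Yes

Sat(r & b) = {0}
E[r U b]: least fixpoint, start Z0 = Sat(b) = {0, 5}, add states in Sat(r) with some successor in Z. Already a fixed point.
Sat(E[r U b]) = {0, 5}
E[(r & b) U E[r U b]]: least fixpoint, start Z0 = Sat(E[r U b]) = {0, 5}, add states in Sat(r & b) with some successor in Z. Already a fixed point.
Sat(E[(r & b) U E[r U b]]) = {0, 5}
0 ∈ Sat(E[(r & b) U E[r U b]]) = {0, 5}, so the formula holds at 0.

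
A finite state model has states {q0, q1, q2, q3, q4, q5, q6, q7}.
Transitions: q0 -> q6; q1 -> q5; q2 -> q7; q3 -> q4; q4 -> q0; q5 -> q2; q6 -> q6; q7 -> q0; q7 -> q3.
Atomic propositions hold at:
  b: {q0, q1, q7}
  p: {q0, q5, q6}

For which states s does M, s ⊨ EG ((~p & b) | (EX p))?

{q0, q4, q6, q7}

Sat(~p) = {q1, q2, q3, q4, q7}
Sat(~p & b) = {q1, q7}
Sat(EX p) = {s : some successor in {q0, q5, q6}} = {q0, q1, q4, q6, q7}
Sat((~p & b) | (EX p)) = {q0, q1, q4, q6, q7}
EG ((~p & b) | (EX p)): greatest fixpoint, start Z0 = {q0, q1, q4, q6, q7}, keep only states in Sat with some successor in Z. Z1 = {q0, q4, q6, q7}; fixed.
Sat(EG ((~p & b) | (EX p))) = {q0, q4, q6, q7}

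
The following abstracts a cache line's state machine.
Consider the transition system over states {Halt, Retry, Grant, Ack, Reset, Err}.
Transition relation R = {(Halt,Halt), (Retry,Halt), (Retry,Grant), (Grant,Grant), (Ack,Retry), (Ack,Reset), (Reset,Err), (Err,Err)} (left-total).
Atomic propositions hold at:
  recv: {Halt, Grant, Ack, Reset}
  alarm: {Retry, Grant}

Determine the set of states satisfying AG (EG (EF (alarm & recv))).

{Grant}

Sat(alarm & recv) = {Grant}
EF (alarm & recv): least fixpoint, start Z0 = {Grant}, add states with some successor in Z. Z1 = {Retry, Grant}; Z2 = {Retry, Grant, Ack}; fixed.
Sat(EF (alarm & recv)) = {Retry, Grant, Ack}
EG (EF (alarm & recv)): greatest fixpoint, start Z0 = {Retry, Grant, Ack}, keep only states in Sat with some successor in Z. Already a fixed point.
Sat(EG (EF (alarm & recv))) = {Retry, Grant, Ack}
AG (EG (EF (alarm & recv))): greatest fixpoint, start Z0 = {Retry, Grant, Ack}, keep only states in Sat with every successor in Z. Z1 = {Grant}; fixed.
Sat(AG (EG (EF (alarm & recv)))) = {Grant}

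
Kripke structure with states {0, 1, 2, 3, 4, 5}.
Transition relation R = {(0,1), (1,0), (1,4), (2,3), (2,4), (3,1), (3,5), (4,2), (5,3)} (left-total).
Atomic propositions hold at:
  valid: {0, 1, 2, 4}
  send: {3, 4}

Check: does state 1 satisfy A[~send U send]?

Sat(~send) = {0, 1, 2, 5}
A[~send U send]: least fixpoint, start Z0 = Sat(send) = {3, 4}, add states in Sat(~send) with every successor in Z. Z1 = {2, 3, 4, 5}; fixed.
Sat(A[~send U send]) = {2, 3, 4, 5}
1 ∉ Sat(A[~send U send]) = {2, 3, 4, 5}, so the formula does not hold at 1.

No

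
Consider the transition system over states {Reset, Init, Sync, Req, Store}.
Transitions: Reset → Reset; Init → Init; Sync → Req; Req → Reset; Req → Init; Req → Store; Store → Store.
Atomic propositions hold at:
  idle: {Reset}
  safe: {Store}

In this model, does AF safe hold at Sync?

No

AF safe: least fixpoint, start Z0 = {Store}, add states with every successor in Z. Already a fixed point.
Sat(AF safe) = {Store}
Sync ∉ Sat(AF safe) = {Store}, so the formula does not hold at Sync.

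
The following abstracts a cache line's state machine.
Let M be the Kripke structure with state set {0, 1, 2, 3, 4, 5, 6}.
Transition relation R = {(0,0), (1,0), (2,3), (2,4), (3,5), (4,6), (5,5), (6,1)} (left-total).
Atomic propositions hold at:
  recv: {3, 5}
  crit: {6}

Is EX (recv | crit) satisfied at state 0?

No

Sat(recv | crit) = {3, 5, 6}
Sat(EX (recv | crit)) = {s : some successor in {3, 5, 6}} = {2, 3, 4, 5}
0 ∉ Sat(EX (recv | crit)) = {2, 3, 4, 5}, so the formula does not hold at 0.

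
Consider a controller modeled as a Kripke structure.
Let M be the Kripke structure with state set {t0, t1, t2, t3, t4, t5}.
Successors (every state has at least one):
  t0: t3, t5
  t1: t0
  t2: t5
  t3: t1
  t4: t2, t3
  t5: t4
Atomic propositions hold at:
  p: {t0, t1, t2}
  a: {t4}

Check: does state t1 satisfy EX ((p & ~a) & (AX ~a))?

Sat(~a) = {t0, t1, t2, t3, t5}
Sat(p & ~a) = {t0, t1, t2}
Sat(AX ~a) = {s : every successor in {t0, t1, t2, t3, t5}} = {t0, t1, t2, t3, t4}
Sat((p & ~a) & (AX ~a)) = {t0, t1, t2}
Sat(EX ((p & ~a) & (AX ~a))) = {s : some successor in {t0, t1, t2}} = {t1, t3, t4}
t1 ∈ Sat(EX ((p & ~a) & (AX ~a))) = {t1, t3, t4}, so the formula holds at t1.

Yes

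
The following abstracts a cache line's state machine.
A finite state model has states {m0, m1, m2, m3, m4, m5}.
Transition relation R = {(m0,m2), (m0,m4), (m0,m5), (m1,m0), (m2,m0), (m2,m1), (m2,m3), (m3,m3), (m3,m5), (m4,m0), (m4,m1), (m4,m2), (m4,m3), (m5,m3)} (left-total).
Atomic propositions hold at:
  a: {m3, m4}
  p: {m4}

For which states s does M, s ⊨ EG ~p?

Sat(~p) = {m0, m1, m2, m3, m5}
EG ~p: greatest fixpoint, start Z0 = {m0, m1, m2, m3, m5}, keep only states in Sat with some successor in Z. Already a fixed point.
Sat(EG ~p) = {m0, m1, m2, m3, m5}

{m0, m1, m2, m3, m5}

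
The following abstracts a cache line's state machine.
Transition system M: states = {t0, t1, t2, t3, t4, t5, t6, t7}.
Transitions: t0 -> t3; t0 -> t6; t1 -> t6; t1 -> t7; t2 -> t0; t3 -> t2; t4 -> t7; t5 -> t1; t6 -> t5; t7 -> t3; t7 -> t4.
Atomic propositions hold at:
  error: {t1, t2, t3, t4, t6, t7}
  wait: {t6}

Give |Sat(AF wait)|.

AF wait: least fixpoint, start Z0 = {t6}, add states with every successor in Z. Already a fixed point.
Sat(AF wait) = {t6}
|Sat(AF wait)| = |{t6}| = 1.

1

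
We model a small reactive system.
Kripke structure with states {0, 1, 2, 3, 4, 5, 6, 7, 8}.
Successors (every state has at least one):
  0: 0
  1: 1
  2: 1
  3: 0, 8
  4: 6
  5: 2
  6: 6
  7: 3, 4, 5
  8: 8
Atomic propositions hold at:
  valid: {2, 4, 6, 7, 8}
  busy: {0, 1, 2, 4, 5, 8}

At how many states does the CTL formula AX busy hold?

6

Sat(AX busy) = {s : every successor in {0, 1, 2, 4, 5, 8}} = {0, 1, 2, 3, 5, 8}
|Sat(AX busy)| = |{0, 1, 2, 3, 5, 8}| = 6.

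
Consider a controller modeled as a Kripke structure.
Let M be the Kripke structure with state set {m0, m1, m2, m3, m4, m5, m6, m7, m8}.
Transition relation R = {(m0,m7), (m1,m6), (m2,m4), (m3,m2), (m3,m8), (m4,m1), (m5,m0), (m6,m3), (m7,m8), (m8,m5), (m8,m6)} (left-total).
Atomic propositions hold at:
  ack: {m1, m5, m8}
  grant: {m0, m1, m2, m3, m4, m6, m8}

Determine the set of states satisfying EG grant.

{m1, m2, m3, m4, m6, m8}

EG grant: greatest fixpoint, start Z0 = {m0, m1, m2, m3, m4, m6, m8}, keep only states in Sat with some successor in Z. Z1 = {m1, m2, m3, m4, m6, m8}; fixed.
Sat(EG grant) = {m1, m2, m3, m4, m6, m8}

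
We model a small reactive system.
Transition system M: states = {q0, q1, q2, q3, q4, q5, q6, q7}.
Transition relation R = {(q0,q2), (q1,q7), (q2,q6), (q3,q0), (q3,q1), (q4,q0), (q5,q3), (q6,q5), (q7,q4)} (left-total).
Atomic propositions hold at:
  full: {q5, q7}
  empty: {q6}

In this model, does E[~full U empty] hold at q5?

No

Sat(~full) = {q0, q1, q2, q3, q4, q6}
E[~full U empty]: least fixpoint, start Z0 = Sat(empty) = {q6}, add states in Sat(~full) with some successor in Z. Z1 = {q2, q6}; Z2 = {q0, q2, q6}; Z3 = {q0, q2, q3, q4, q6}; fixed.
Sat(E[~full U empty]) = {q0, q2, q3, q4, q6}
q5 ∉ Sat(E[~full U empty]) = {q0, q2, q3, q4, q6}, so the formula does not hold at q5.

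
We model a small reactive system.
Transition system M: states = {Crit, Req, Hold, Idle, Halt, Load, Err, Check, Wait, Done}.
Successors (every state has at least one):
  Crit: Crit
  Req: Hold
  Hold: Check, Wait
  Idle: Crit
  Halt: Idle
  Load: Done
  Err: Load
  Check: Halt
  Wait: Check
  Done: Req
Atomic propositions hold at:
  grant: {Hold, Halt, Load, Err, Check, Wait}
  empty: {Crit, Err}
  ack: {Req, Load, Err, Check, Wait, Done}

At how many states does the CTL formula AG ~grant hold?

2

Sat(~grant) = {Crit, Req, Idle, Done}
AG ~grant: greatest fixpoint, start Z0 = {Crit, Req, Idle, Done}, keep only states in Sat with every successor in Z. Z1 = {Crit, Idle, Done}; Z2 = {Crit, Idle}; fixed.
Sat(AG ~grant) = {Crit, Idle}
|Sat(AG ~grant)| = |{Crit, Idle}| = 2.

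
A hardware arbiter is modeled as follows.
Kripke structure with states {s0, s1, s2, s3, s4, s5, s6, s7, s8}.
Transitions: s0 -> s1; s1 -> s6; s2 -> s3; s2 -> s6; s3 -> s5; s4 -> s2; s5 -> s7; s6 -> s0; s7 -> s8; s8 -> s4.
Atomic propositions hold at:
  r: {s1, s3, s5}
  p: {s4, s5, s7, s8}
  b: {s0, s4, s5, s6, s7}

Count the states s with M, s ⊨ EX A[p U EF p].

EF p: least fixpoint, start Z0 = {s4, s5, s7, s8}, add states with some successor in Z. Z1 = {s3, s4, s5, s7, s8}; Z2 = {s2, s3, s4, s5, s7, s8}; fixed.
Sat(EF p) = {s2, s3, s4, s5, s7, s8}
A[p U EF p]: least fixpoint, start Z0 = Sat(EF p) = {s2, s3, s4, s5, s7, s8}, add states in Sat(p) with every successor in Z. Already a fixed point.
Sat(A[p U EF p]) = {s2, s3, s4, s5, s7, s8}
Sat(EX A[p U EF p]) = {s : some successor in {s2, s3, s4, s5, s7, s8}} = {s2, s3, s4, s5, s7, s8}
|Sat(EX A[p U EF p])| = |{s2, s3, s4, s5, s7, s8}| = 6.

6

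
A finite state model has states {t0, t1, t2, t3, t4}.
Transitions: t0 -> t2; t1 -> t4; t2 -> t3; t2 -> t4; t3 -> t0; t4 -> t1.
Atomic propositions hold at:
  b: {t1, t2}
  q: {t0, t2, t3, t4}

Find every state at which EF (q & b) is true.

{t0, t2, t3}

Sat(q & b) = {t2}
EF (q & b): least fixpoint, start Z0 = {t2}, add states with some successor in Z. Z1 = {t0, t2}; Z2 = {t0, t2, t3}; fixed.
Sat(EF (q & b)) = {t0, t2, t3}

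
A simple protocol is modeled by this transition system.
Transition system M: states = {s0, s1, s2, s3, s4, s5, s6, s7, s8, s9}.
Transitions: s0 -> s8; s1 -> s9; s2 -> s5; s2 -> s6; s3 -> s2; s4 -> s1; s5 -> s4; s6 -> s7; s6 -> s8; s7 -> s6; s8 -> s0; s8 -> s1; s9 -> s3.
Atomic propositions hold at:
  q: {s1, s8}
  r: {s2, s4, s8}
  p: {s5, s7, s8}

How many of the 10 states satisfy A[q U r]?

3

A[q U r]: least fixpoint, start Z0 = Sat(r) = {s2, s4, s8}, add states in Sat(q) with every successor in Z. Already a fixed point.
Sat(A[q U r]) = {s2, s4, s8}
|Sat(A[q U r])| = |{s2, s4, s8}| = 3.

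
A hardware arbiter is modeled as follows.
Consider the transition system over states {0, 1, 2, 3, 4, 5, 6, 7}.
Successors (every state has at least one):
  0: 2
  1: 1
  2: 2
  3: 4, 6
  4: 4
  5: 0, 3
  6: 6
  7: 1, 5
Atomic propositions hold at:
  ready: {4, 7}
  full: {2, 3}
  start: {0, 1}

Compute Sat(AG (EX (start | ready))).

Sat(start | ready) = {0, 1, 4, 7}
Sat(EX (start | ready)) = {s : some successor in {0, 1, 4, 7}} = {1, 3, 4, 5, 7}
AG (EX (start | ready)): greatest fixpoint, start Z0 = {1, 3, 4, 5, 7}, keep only states in Sat with every successor in Z. Z1 = {1, 4, 7}; Z2 = {1, 4}; fixed.
Sat(AG (EX (start | ready))) = {1, 4}

{1, 4}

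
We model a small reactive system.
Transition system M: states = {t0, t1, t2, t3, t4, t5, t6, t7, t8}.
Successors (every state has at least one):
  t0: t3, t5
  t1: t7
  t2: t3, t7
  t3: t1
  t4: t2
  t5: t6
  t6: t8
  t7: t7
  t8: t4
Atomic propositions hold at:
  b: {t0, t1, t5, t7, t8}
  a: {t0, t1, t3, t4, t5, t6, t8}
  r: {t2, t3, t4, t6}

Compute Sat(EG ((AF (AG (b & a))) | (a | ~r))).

{t0, t1, t3, t7}

Sat(b & a) = {t0, t1, t5, t8}
AG (b & a): greatest fixpoint, start Z0 = {t0, t1, t5, t8}, keep only states in Sat with every successor in Z. Z1 = ∅; fixed.
Sat(AG (b & a)) = ∅
AF (AG (b & a)): least fixpoint, start Z0 = ∅, add states with every successor in Z. Already a fixed point.
Sat(AF (AG (b & a))) = ∅
Sat(~r) = {t0, t1, t5, t7, t8}
Sat(a | ~r) = {t0, t1, t3, t4, t5, t6, t7, t8}
Sat((AF (AG (b & a))) | (a | ~r)) = {t0, t1, t3, t4, t5, t6, t7, t8}
EG ((AF (AG (b & a))) | (a | ~r)): greatest fixpoint, start Z0 = {t0, t1, t3, t4, t5, t6, t7, t8}, keep only states in Sat with some successor in Z. Z1 = {t0, t1, t3, t5, t6, t7, t8}; Z2 = {t0, t1, t3, t5, t6, t7}; Z3 = {t0, t1, t3, t5, t7}; Z4 = {t0, t1, t3, t7}; fixed.
Sat(EG ((AF (AG (b & a))) | (a | ~r))) = {t0, t1, t3, t7}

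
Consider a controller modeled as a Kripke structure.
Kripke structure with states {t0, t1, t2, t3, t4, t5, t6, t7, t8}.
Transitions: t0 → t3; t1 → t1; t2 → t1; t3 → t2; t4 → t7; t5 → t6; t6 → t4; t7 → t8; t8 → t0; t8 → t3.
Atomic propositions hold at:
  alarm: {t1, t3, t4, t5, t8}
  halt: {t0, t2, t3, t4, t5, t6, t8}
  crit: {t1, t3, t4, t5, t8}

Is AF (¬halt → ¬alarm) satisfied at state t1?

Sat(¬halt) = {t1, t7}
Sat(¬alarm) = {t0, t2, t6, t7}
Sat(¬halt → ¬alarm) = {t0, t2, t3, t4, t5, t6, t7, t8}
AF (¬halt → ¬alarm): least fixpoint, start Z0 = {t0, t2, t3, t4, t5, t6, t7, t8}, add states with every successor in Z. Already a fixed point.
Sat(AF (¬halt → ¬alarm)) = {t0, t2, t3, t4, t5, t6, t7, t8}
t1 ∉ Sat(AF (¬halt → ¬alarm)) = {t0, t2, t3, t4, t5, t6, t7, t8}, so the formula does not hold at t1.

No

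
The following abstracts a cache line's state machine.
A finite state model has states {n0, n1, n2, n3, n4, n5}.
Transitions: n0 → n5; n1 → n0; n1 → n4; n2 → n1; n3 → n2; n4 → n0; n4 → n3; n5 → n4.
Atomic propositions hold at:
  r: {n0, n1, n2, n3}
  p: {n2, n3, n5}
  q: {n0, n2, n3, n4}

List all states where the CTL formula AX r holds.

Sat(AX r) = {s : every successor in {n0, n1, n2, n3}} = {n2, n3, n4}

{n2, n3, n4}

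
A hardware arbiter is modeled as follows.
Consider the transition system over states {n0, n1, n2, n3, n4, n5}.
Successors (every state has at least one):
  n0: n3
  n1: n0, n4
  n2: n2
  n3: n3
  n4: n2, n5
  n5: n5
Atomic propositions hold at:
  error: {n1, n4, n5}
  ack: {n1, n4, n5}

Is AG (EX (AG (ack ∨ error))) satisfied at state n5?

Yes

Sat(ack ∨ error) = {n1, n4, n5}
AG (ack ∨ error): greatest fixpoint, start Z0 = {n1, n4, n5}, keep only states in Sat with every successor in Z. Z1 = {n5}; fixed.
Sat(AG (ack ∨ error)) = {n5}
Sat(EX (AG (ack ∨ error))) = {s : some successor in {n5}} = {n4, n5}
AG (EX (AG (ack ∨ error))): greatest fixpoint, start Z0 = {n4, n5}, keep only states in Sat with every successor in Z. Z1 = {n5}; fixed.
Sat(AG (EX (AG (ack ∨ error)))) = {n5}
n5 ∈ Sat(AG (EX (AG (ack ∨ error)))) = {n5}, so the formula holds at n5.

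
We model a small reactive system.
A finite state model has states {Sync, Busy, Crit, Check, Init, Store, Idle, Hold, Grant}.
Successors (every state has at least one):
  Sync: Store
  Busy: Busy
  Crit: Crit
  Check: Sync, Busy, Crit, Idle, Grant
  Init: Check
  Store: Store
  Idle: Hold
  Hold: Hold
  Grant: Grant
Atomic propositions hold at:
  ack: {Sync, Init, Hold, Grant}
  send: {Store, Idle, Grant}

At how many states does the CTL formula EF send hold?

6

EF send: least fixpoint, start Z0 = {Store, Idle, Grant}, add states with some successor in Z. Z1 = {Sync, Check, Store, Idle, Grant}; Z2 = {Sync, Check, Init, Store, Idle, Grant}; fixed.
Sat(EF send) = {Sync, Check, Init, Store, Idle, Grant}
|Sat(EF send)| = |{Sync, Check, Init, Store, Idle, Grant}| = 6.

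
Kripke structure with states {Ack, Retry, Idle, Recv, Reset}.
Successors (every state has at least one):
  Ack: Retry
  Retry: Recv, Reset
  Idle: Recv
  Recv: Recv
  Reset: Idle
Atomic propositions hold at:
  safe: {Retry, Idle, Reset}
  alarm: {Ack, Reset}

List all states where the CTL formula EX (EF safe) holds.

EF safe: least fixpoint, start Z0 = {Retry, Idle, Reset}, add states with some successor in Z. Z1 = {Ack, Retry, Idle, Reset}; fixed.
Sat(EF safe) = {Ack, Retry, Idle, Reset}
Sat(EX (EF safe)) = {s : some successor in {Ack, Retry, Idle, Reset}} = {Ack, Retry, Reset}

{Ack, Retry, Reset}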